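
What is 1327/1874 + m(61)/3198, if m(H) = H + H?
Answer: 2236187/2996526 ≈ 0.74626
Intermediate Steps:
m(H) = 2*H
1327/1874 + m(61)/3198 = 1327/1874 + (2*61)/3198 = 1327*(1/1874) + 122*(1/3198) = 1327/1874 + 61/1599 = 2236187/2996526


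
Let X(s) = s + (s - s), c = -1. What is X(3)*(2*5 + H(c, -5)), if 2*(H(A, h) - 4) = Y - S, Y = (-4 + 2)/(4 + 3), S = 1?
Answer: 561/14 ≈ 40.071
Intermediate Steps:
Y = -2/7 ≈ -0.28571
H(A, h) = 47/14 (H(A, h) = 4 + (-2/7 - 1*1)/2 = 4 + (-2/7 - 1)/2 = 4 + (½)*(-9/7) = 4 - 9/14 = 47/14)
X(s) = s (X(s) = s + 0 = s)
X(3)*(2*5 + H(c, -5)) = 3*(2*5 + 47/14) = 3*(10 + 47/14) = 3*(187/14) = 561/14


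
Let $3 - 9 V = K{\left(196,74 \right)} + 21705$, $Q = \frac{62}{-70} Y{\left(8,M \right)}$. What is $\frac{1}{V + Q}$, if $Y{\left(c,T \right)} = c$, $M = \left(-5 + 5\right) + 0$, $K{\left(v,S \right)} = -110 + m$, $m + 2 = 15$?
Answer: $- \frac{315}{758407} \approx -0.00041534$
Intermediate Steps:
$m = 13$ ($m = -2 + 15 = 13$)
$K{\left(v,S \right)} = -97$ ($K{\left(v,S \right)} = -110 + 13 = -97$)
$M = 0$ ($M = 0 + 0 = 0$)
$Q = - \frac{248}{35}$ ($Q = \frac{62}{-70} \cdot 8 = 62 \left(- \frac{1}{70}\right) 8 = \left(- \frac{31}{35}\right) 8 = - \frac{248}{35} \approx -7.0857$)
$V = - \frac{21605}{9}$ ($V = \frac{1}{3} - \frac{-97 + 21705}{9} = \frac{1}{3} - \frac{21608}{9} = - \frac{21605}{9} \approx -2400.6$)
$\frac{1}{V + Q} = \frac{1}{- \frac{21605}{9} - \frac{248}{35}} = \frac{1}{- \frac{758407}{315}} = - \frac{315}{758407}$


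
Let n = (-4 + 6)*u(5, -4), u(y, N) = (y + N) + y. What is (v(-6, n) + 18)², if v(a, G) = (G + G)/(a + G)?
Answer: 484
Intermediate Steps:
u(y, N) = N + 2*y (u(y, N) = (N + y) + y = N + 2*y)
n = 12 (n = (-4 + 6)*(-4 + 2*5) = 2*(-4 + 10) = 2*6 = 12)
v(a, G) = 2*G/(G + a) (v(a, G) = (2*G)/(G + a) = 2*G/(G + a))
(v(-6, n) + 18)² = (2*12/(12 - 6) + 18)² = (2*12/6 + 18)² = (2*12*(⅙) + 18)² = (4 + 18)² = 22² = 484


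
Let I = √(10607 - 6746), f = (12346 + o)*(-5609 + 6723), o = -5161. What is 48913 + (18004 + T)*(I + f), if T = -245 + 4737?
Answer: 180060057553 + 67488*√429 ≈ 1.8006e+11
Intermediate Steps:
T = 4492
f = 8004090 (f = (12346 - 5161)*(-5609 + 6723) = 7185*1114 = 8004090)
I = 3*√429 (I = √3861 = 3*√429 ≈ 62.137)
48913 + (18004 + T)*(I + f) = 48913 + (18004 + 4492)*(3*√429 + 8004090) = 48913 + 22496*(8004090 + 3*√429) = 48913 + (180060008640 + 67488*√429) = 180060057553 + 67488*√429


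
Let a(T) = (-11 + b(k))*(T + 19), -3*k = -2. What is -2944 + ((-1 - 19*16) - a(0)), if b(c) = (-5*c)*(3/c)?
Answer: -2755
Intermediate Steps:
k = 2/3 (k = -1/3*(-2) = 2/3 ≈ 0.66667)
b(c) = -15
a(T) = -494 - 26*T (a(T) = (-11 - 15)*(T + 19) = -26*(19 + T) = -494 - 26*T)
-2944 + ((-1 - 19*16) - a(0)) = -2944 + ((-1 - 19*16) - (-494 - 26*0)) = -2944 + ((-1 - 304) - (-494 + 0)) = -2944 + (-305 - 1*(-494)) = -2944 + (-305 + 494) = -2944 + 189 = -2755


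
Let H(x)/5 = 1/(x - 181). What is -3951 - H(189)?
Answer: -31613/8 ≈ -3951.6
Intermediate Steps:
H(x) = 5/(-181 + x) (H(x) = 5/(x - 181) = 5/(-181 + x))
-3951 - H(189) = -3951 - 5/(-181 + 189) = -3951 - 5/8 = -31613/8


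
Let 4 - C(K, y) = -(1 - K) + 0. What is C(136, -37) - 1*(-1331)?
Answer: 1200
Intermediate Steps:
C(K, y) = 5 - K (C(K, y) = 4 - (-(1 - K) + 0) = 4 - ((-1 + K) + 0) = 4 - (-1 + K) = 4 + (1 - K) = 5 - K)
C(136, -37) - 1*(-1331) = (5 - 1*136) - 1*(-1331) = (5 - 136) + 1331 = -131 + 1331 = 1200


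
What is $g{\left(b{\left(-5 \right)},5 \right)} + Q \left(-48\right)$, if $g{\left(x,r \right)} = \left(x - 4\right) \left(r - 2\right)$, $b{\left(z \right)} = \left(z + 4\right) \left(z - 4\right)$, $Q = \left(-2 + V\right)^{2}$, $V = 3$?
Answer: $-33$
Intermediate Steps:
$Q = 1$ ($Q = \left(-2 + 3\right)^{2} = 1^{2} = 1$)
$b{\left(z \right)} = \left(-4 + z\right) \left(4 + z\right)$ ($b{\left(z \right)} = \left(4 + z\right) \left(-4 + z\right) = \left(-4 + z\right) \left(4 + z\right)$)
$g{\left(x,r \right)} = \left(-4 + x\right) \left(-2 + r\right)$
$g{\left(b{\left(-5 \right)},5 \right)} + Q \left(-48\right) = \left(8 - 20 - 2 \left(-16 + \left(-5\right)^{2}\right) + 5 \left(-16 + \left(-5\right)^{2}\right)\right) + 1 \left(-48\right) = \left(8 - 20 - 2 \left(-16 + 25\right) + 5 \left(-16 + 25\right)\right) - 48 = \left(8 - 20 - 18 + 5 \cdot 9\right) - 48 = \left(8 - 20 - 18 + 45\right) - 48 = 15 - 48 = -33$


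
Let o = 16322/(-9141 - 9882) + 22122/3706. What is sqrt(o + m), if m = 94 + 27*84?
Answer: sqrt(10177232042134365)/2073507 ≈ 48.653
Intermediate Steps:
o = 10598161/2073507 (o = 16322/(-19023) + 22122*(1/3706) = 16322*(-1/19023) + 11061/1853 = -16322/19023 + 11061/1853 = 10598161/2073507 ≈ 5.1112)
m = 2362 (m = 94 + 2268 = 2362)
sqrt(o + m) = sqrt(10598161/2073507 + 2362) = sqrt(4908221695/2073507) = sqrt(10177232042134365)/2073507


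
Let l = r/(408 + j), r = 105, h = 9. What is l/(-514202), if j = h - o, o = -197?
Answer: -105/315720028 ≈ -3.3257e-7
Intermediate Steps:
j = 206 (j = 9 - 1*(-197) = 9 + 197 = 206)
l = 105/614 (l = 105/(408 + 206) = 105/614 ≈ 0.17101)
l/(-514202) = (105/614)/(-514202) = (105/614)*(-1/514202) = -105/315720028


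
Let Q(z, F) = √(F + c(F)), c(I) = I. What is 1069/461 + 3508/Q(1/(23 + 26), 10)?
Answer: 1069/461 + 1754*√5/5 ≈ 786.73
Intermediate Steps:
Q(z, F) = √2*√F (Q(z, F) = √(F + F) = √(2*F) = √2*√F)
1069/461 + 3508/Q(1/(23 + 26), 10) = 1069/461 + 3508/((√2*√10)) = 1069*(1/461) + 3508/((2*√5)) = 1069/461 + 3508*(√5/10) = 1069/461 + 1754*√5/5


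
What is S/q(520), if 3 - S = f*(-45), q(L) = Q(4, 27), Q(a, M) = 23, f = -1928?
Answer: -86757/23 ≈ -3772.0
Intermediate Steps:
q(L) = 23
S = -86757 (S = 3 - (-1928)*(-45) = 3 - 1*86760 = 3 - 86760 = -86757)
S/q(520) = -86757/23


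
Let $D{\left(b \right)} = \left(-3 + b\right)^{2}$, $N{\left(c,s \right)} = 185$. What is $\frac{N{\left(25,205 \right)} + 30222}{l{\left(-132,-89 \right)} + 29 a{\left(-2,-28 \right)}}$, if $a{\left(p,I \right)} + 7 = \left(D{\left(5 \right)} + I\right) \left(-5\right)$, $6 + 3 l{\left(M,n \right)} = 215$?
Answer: $\frac{91221}{10040} \approx 9.0858$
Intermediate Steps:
$l{\left(M,n \right)} = \frac{209}{3}$ ($l{\left(M,n \right)} = -2 + \frac{1}{3} \cdot 215 = -2 + \frac{215}{3} = \frac{209}{3}$)
$a{\left(p,I \right)} = -27 - 5 I$ ($a{\left(p,I \right)} = -7 + \left(\left(-3 + 5\right)^{2} + I\right) \left(-5\right) = -7 + \left(2^{2} + I\right) \left(-5\right) = -7 + \left(4 + I\right) \left(-5\right) = -7 - \left(20 + 5 I\right) = -27 - 5 I$)
$\frac{N{\left(25,205 \right)} + 30222}{l{\left(-132,-89 \right)} + 29 a{\left(-2,-28 \right)}} = \frac{185 + 30222}{\frac{209}{3} + 29 \left(-27 - -140\right)} = \frac{30407}{\frac{209}{3} + 29 \left(-27 + 140\right)} = \frac{30407}{\frac{209}{3} + 29 \cdot 113} = \frac{30407}{\frac{209}{3} + 3277} = \frac{30407}{\frac{10040}{3}} = 30407 \cdot \frac{3}{10040} = \frac{91221}{10040}$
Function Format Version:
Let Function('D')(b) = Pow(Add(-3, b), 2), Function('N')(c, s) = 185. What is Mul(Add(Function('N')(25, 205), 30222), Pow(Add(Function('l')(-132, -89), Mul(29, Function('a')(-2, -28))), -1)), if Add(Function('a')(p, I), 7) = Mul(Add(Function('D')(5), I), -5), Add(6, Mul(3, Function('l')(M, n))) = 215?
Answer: Rational(91221, 10040) ≈ 9.0858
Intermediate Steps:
Function('l')(M, n) = Rational(209, 3) (Function('l')(M, n) = Add(-2, Mul(Rational(1, 3), 215)) = Add(-2, Rational(215, 3)) = Rational(209, 3))
Function('a')(p, I) = Add(-27, Mul(-5, I)) (Function('a')(p, I) = Add(-7, Mul(Add(Pow(Add(-3, 5), 2), I), -5)) = Add(-7, Mul(Add(Pow(2, 2), I), -5)) = Add(-7, Mul(Add(4, I), -5)) = Add(-7, Add(-20, Mul(-5, I))) = Add(-27, Mul(-5, I)))
Mul(Add(Function('N')(25, 205), 30222), Pow(Add(Function('l')(-132, -89), Mul(29, Function('a')(-2, -28))), -1)) = Mul(Add(185, 30222), Pow(Add(Rational(209, 3), Mul(29, Add(-27, Mul(-5, -28)))), -1)) = Mul(30407, Pow(Add(Rational(209, 3), Mul(29, Add(-27, 140))), -1)) = Mul(30407, Pow(Add(Rational(209, 3), Mul(29, 113)), -1)) = Mul(30407, Pow(Add(Rational(209, 3), 3277), -1)) = Mul(30407, Pow(Rational(10040, 3), -1)) = Mul(30407, Rational(3, 10040)) = Rational(91221, 10040)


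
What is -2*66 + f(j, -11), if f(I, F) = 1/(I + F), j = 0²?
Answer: -1453/11 ≈ -132.09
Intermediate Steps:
j = 0
f(I, F) = 1/(F + I)
-2*66 + f(j, -11) = -2*66 + 1/(-11 + 0) = -132 + 1/(-11) = -132 - 1/11 = -1453/11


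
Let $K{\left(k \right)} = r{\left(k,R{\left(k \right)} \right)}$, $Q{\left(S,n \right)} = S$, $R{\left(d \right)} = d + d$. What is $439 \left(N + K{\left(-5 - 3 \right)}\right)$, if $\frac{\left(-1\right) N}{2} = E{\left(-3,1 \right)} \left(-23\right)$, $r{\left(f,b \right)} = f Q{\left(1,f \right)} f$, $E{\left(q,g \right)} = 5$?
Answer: $129066$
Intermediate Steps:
$R{\left(d \right)} = 2 d$
$r{\left(f,b \right)} = f^{2}$ ($r{\left(f,b \right)} = f 1 f = f f = f^{2}$)
$K{\left(k \right)} = k^{2}$
$N = 230$ ($N = - 2 \cdot 5 \left(-23\right) = \left(-2\right) \left(-115\right) = 230$)
$439 \left(N + K{\left(-5 - 3 \right)}\right) = 439 \left(230 + \left(-5 - 3\right)^{2}\right) = 439 \left(230 + \left(-8\right)^{2}\right) = 439 \left(230 + 64\right) = 439 \cdot 294 = 129066$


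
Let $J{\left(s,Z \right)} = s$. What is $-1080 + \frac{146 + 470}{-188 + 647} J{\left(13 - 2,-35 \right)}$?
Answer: $- \frac{488944}{459} \approx -1065.2$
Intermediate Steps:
$-1080 + \frac{146 + 470}{-188 + 647} J{\left(13 - 2,-35 \right)} = -1080 + \frac{146 + 470}{-188 + 647} \left(13 - 2\right) = -1080 + \frac{616}{459} \cdot 11 = -1080 + \frac{6776}{459} = - \frac{488944}{459}$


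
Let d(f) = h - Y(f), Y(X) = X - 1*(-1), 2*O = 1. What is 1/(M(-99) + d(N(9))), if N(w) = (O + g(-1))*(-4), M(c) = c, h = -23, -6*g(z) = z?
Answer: -3/361 ≈ -0.0083102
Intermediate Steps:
O = ½ (O = (½)*1 = ½ ≈ 0.50000)
g(z) = -z/6
N(w) = -8/3 (N(w) = (½ - ⅙*(-1))*(-4) = (½ + ⅙)*(-4) = (⅔)*(-4) = -8/3)
Y(X) = 1 + X (Y(X) = X + 1 = 1 + X)
d(f) = -24 - f (d(f) = -23 - (1 + f) = -23 + (-1 - f) = -24 - f)
1/(M(-99) + d(N(9))) = 1/(-99 + (-24 - 1*(-8/3))) = 1/(-99 + (-24 + 8/3)) = 1/(-99 - 64/3) = 1/(-361/3) = -3/361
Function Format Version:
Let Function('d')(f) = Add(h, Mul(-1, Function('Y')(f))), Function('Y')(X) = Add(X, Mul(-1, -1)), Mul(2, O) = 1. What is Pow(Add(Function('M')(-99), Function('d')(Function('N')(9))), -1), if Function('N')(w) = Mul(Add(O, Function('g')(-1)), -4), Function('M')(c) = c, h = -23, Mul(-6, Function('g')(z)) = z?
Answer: Rational(-3, 361) ≈ -0.0083102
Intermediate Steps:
O = Rational(1, 2) (O = Mul(Rational(1, 2), 1) = Rational(1, 2) ≈ 0.50000)
Function('g')(z) = Mul(Rational(-1, 6), z)
Function('N')(w) = Rational(-8, 3) (Function('N')(w) = Mul(Add(Rational(1, 2), Mul(Rational(-1, 6), -1)), -4) = Mul(Add(Rational(1, 2), Rational(1, 6)), -4) = Mul(Rational(2, 3), -4) = Rational(-8, 3))
Function('Y')(X) = Add(1, X) (Function('Y')(X) = Add(X, 1) = Add(1, X))
Function('d')(f) = Add(-24, Mul(-1, f)) (Function('d')(f) = Add(-23, Mul(-1, Add(1, f))) = Add(-23, Add(-1, Mul(-1, f))) = Add(-24, Mul(-1, f)))
Pow(Add(Function('M')(-99), Function('d')(Function('N')(9))), -1) = Pow(Add(-99, Add(-24, Mul(-1, Rational(-8, 3)))), -1) = Pow(Add(-99, Add(-24, Rational(8, 3))), -1) = Pow(Add(-99, Rational(-64, 3)), -1) = Pow(Rational(-361, 3), -1) = Rational(-3, 361)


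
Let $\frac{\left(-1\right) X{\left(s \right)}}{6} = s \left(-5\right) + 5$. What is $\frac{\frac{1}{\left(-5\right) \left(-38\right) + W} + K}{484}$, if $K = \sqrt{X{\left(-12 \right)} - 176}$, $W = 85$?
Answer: $\frac{1}{133100} + \frac{i \sqrt{566}}{484} \approx 7.5131 \cdot 10^{-6} + 0.049154 i$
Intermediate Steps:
$X{\left(s \right)} = -30 + 30 s$ ($X{\left(s \right)} = - 6 \left(s \left(-5\right) + 5\right) = - 6 \left(- 5 s + 5\right) = - 6 \left(5 - 5 s\right) = -30 + 30 s$)
$K = i \sqrt{566}$ ($K = \sqrt{\left(-30 + 30 \left(-12\right)\right) - 176} = \sqrt{\left(-30 - 360\right) - 176} = \sqrt{-390 - 176} = \sqrt{-566} = i \sqrt{566} \approx 23.791 i$)
$\frac{\frac{1}{\left(-5\right) \left(-38\right) + W} + K}{484} = \frac{\frac{1}{\left(-5\right) \left(-38\right) + 85} + i \sqrt{566}}{484} = \frac{\frac{1}{190 + 85} + i \sqrt{566}}{484} = \frac{\frac{1}{275} + i \sqrt{566}}{484} = \frac{1}{133100} + \frac{i \sqrt{566}}{484}$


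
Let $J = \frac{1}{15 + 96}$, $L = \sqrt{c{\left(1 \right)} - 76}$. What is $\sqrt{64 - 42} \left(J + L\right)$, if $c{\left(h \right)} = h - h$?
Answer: $\frac{\sqrt{22}}{111} + 2 i \sqrt{418} \approx 0.042256 + 40.89 i$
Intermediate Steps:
$c{\left(h \right)} = 0$
$L = 2 i \sqrt{19}$ ($L = \sqrt{0 - 76} = \sqrt{-76} = 2 i \sqrt{19} \approx 8.7178 i$)
$J = \frac{1}{111} \approx 0.009009$
$\sqrt{64 - 42} \left(J + L\right) = \sqrt{64 - 42} \left(\frac{1}{111} + 2 i \sqrt{19}\right) = \sqrt{22} \left(\frac{1}{111} + 2 i \sqrt{19}\right)$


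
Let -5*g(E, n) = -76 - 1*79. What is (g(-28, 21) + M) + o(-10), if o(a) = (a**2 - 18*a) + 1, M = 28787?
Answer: 29099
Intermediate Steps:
g(E, n) = 31 (g(E, n) = -(-76 - 1*79)/5 = -(-76 - 79)/5 = -1/5*(-155) = 31)
o(a) = 1 + a**2 - 18*a
(g(-28, 21) + M) + o(-10) = (31 + 28787) + (1 + (-10)**2 - 18*(-10)) = 28818 + (1 + 100 + 180) = 28818 + 281 = 29099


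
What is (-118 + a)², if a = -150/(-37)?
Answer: 17774656/1369 ≈ 12984.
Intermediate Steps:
a = 150/37 (a = -150*(-1/37) = 150/37 ≈ 4.0541)
(-118 + a)² = (-118 + 150/37)² = (-4216/37)² = 17774656/1369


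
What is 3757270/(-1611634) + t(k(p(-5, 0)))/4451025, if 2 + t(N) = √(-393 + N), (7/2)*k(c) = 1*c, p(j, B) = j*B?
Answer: -491873703677/210983036025 + I*√393/4451025 ≈ -2.3313 + 4.4539e-6*I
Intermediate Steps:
p(j, B) = B*j
k(c) = 2*c/7 (k(c) = 2*(1*c)/7 = 2*c/7)
t(N) = -2 + √(-393 + N)
3757270/(-1611634) + t(k(p(-5, 0)))/4451025 = 3757270/(-1611634) + (-2 + √(-393 + 2*(0*(-5))/7))/4451025 = 3757270*(-1/1611634) + (-2 + √(-393 + (2/7)*0))*(1/4451025) = -1878635/805817 + (-2 + √(-393 + 0))*(1/4451025) = -1878635/805817 + (-2 + √(-393))*(1/4451025) = -1878635/805817 + (-2 + I*√393)*(1/4451025) = -1878635/805817 + (-2/4451025 + I*√393/4451025) = -491873703677/210983036025 + I*√393/4451025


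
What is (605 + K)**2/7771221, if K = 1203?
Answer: 3268864/7771221 ≈ 0.42064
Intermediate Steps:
(605 + K)**2/7771221 = (605 + 1203)**2/7771221 = 1808**2*(1/7771221) = 3268864*(1/7771221) = 3268864/7771221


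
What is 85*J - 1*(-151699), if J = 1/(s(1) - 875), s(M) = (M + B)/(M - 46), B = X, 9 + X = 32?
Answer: 1992261692/13133 ≈ 1.5170e+5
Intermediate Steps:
X = 23 (X = -9 + 32 = 23)
B = 23
s(M) = (23 + M)/(-46 + M) (s(M) = (M + 23)/(M - 46) = (23 + M)/(-46 + M))
J = -15/13133 (J = 1/((23 + 1)/(-46 + 1) - 875) = 1/(24/(-45) - 875) = 1/(-1/45*24 - 875) = 1/(-8/15 - 875) = 1/(-13133/15) = -15/13133 ≈ -0.0011422)
85*J - 1*(-151699) = 85*(-15/13133) - 1*(-151699) = -1275/13133 + 151699 = 1992261692/13133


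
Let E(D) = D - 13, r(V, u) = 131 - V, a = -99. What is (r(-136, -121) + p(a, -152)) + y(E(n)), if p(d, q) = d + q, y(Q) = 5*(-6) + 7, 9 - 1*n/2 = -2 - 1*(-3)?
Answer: -7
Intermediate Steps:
n = 16 (n = 18 - 2*(-2 - 1*(-3)) = 18 - 2*(-2 + 3) = 18 - 2*1 = 18 - 2 = 16)
E(D) = -13 + D
y(Q) = -23 (y(Q) = -30 + 7 = -23)
(r(-136, -121) + p(a, -152)) + y(E(n)) = ((131 - 1*(-136)) + (-99 - 152)) - 23 = ((131 + 136) - 251) - 23 = (267 - 251) - 23 = 16 - 23 = -7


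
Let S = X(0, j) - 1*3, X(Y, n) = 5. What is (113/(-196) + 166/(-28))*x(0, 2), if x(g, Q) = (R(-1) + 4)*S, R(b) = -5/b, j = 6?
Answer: -11475/98 ≈ -117.09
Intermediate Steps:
S = 2 (S = 5 - 1*3 = 5 - 3 = 2)
x(g, Q) = 18 (x(g, Q) = (-5/(-1) + 4)*2 = (-5*(-1) + 4)*2 = (5 + 4)*2 = 9*2 = 18)
(113/(-196) + 166/(-28))*x(0, 2) = (113/(-196) + 166/(-28))*18 = (113*(-1/196) + 166*(-1/28))*18 = (-113/196 - 83/14)*18 = -1275/196*18 = -11475/98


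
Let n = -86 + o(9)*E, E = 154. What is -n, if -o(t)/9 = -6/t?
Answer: -838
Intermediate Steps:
o(t) = 54/t (o(t) = -(-54)/t = 54/t)
n = 838 (n = -86 + (54/9)*154 = -86 + (54*(⅑))*154 = -86 + 6*154 = -86 + 924 = 838)
-n = -1*838 = -838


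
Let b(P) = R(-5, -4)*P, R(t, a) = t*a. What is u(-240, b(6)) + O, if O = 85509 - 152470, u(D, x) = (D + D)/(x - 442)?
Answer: -10780481/161 ≈ -66960.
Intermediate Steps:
R(t, a) = a*t
b(P) = 20*P (b(P) = (-4*(-5))*P = 20*P)
u(D, x) = 2*D/(-442 + x) (u(D, x) = (2*D)/(-442 + x) = 2*D/(-442 + x))
O = -66961
u(-240, b(6)) + O = 2*(-240)/(-442 + 20*6) - 66961 = 2*(-240)/(-442 + 120) - 66961 = 2*(-240)/(-322) - 66961 = 2*(-240)*(-1/322) - 66961 = 240/161 - 66961 = -10780481/161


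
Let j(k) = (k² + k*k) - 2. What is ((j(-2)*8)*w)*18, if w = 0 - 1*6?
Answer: -5184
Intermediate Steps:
w = -6 (w = 0 - 6 = -6)
j(k) = -2 + 2*k² (j(k) = (k² + k²) - 2 = 2*k² - 2 = -2 + 2*k²)
((j(-2)*8)*w)*18 = (((-2 + 2*(-2)²)*8)*(-6))*18 = (((-2 + 2*4)*8)*(-6))*18 = (((-2 + 8)*8)*(-6))*18 = ((6*8)*(-6))*18 = (48*(-6))*18 = -288*18 = -5184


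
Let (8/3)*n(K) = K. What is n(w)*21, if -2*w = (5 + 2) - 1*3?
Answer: -63/4 ≈ -15.750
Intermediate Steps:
w = -2 (w = -((5 + 2) - 1*3)/2 = -(7 - 3)/2 = -½*4 = -2)
n(K) = 3*K/8
n(w)*21 = ((3/8)*(-2))*21 = -¾*21 = -63/4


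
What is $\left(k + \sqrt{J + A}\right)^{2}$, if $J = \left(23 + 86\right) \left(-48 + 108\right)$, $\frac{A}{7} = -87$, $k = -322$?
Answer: $109615 - 1932 \sqrt{659} \approx 60019.0$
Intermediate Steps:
$A = -609$ ($A = 7 \left(-87\right) = -609$)
$J = 6540$ ($J = 109 \cdot 60 = 6540$)
$\left(k + \sqrt{J + A}\right)^{2} = \left(-322 + \sqrt{6540 - 609}\right)^{2} = \left(-322 + \sqrt{5931}\right)^{2} = \left(-322 + 3 \sqrt{659}\right)^{2}$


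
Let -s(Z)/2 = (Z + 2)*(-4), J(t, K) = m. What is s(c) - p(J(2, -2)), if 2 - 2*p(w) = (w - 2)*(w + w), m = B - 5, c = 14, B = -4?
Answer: 226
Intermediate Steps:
m = -9 (m = -4 - 5 = -9)
J(t, K) = -9
p(w) = 1 - w*(-2 + w) (p(w) = 1 - (w - 2)*(w + w)/2 = 1 - (-2 + w)*2*w/2 = 1 - w*(-2 + w))
s(Z) = 16 + 8*Z (s(Z) = -2*(Z + 2)*(-4) = -2*(2 + Z)*(-4) = -2*(-8 - 4*Z) = 16 + 8*Z)
s(c) - p(J(2, -2)) = (16 + 8*14) - (1 - 1*(-9)² + 2*(-9)) = (16 + 112) - (1 - 1*81 - 18) = 128 - (1 - 81 - 18) = 128 - 1*(-98) = 128 + 98 = 226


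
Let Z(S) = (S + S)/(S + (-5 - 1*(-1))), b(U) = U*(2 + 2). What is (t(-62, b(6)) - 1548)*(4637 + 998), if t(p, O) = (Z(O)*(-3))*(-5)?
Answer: -8520120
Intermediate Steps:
b(U) = 4*U (b(U) = U*4 = 4*U)
Z(S) = 2*S/(-4 + S) (Z(S) = (2*S)/(S + (-5 + 1)) = (2*S)/(S - 4) = (2*S)/(-4 + S) = 2*S/(-4 + S))
t(p, O) = 30*O/(-4 + O) (t(p, O) = ((2*O/(-4 + O))*(-3))*(-5) = -6*O/(-4 + O)*(-5) = 30*O/(-4 + O))
(t(-62, b(6)) - 1548)*(4637 + 998) = (30*(4*6)/(-4 + 4*6) - 1548)*(4637 + 998) = (30*24/(-4 + 24) - 1548)*5635 = (30*24/20 - 1548)*5635 = (30*24*(1/20) - 1548)*5635 = (36 - 1548)*5635 = -1512*5635 = -8520120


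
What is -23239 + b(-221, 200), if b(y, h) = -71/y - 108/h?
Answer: -256793367/11050 ≈ -23239.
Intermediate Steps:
b(y, h) = -108/h - 71/y
-23239 + b(-221, 200) = -23239 + (-108/200 - 71/(-221)) = -23239 + (-108*1/200 - 71*(-1/221)) = -23239 + (-27/50 + 71/221) = -23239 - 2417/11050 = -256793367/11050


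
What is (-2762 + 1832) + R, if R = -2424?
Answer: -3354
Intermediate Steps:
(-2762 + 1832) + R = (-2762 + 1832) - 2424 = -930 - 2424 = -3354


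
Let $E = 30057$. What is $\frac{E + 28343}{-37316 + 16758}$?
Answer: $- \frac{29200}{10279} \approx -2.8407$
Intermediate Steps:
$\frac{E + 28343}{-37316 + 16758} = \frac{30057 + 28343}{-37316 + 16758} = \frac{58400}{-20558} = 58400 \left(- \frac{1}{20558}\right) = - \frac{29200}{10279}$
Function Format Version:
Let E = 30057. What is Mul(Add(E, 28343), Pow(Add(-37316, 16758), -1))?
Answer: Rational(-29200, 10279) ≈ -2.8407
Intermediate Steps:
Mul(Add(E, 28343), Pow(Add(-37316, 16758), -1)) = Mul(Add(30057, 28343), Pow(Add(-37316, 16758), -1)) = Mul(58400, Pow(-20558, -1)) = Mul(58400, Rational(-1, 20558)) = Rational(-29200, 10279)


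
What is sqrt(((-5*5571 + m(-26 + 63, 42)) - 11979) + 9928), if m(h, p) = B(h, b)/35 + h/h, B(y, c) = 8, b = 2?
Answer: I*sqrt(36633345)/35 ≈ 172.93*I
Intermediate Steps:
m(h, p) = 43/35 (m(h, p) = 8/35 + h/h = 8*(1/35) + 1 = 8/35 + 1 = 43/35)
sqrt(((-5*5571 + m(-26 + 63, 42)) - 11979) + 9928) = sqrt(((-5*5571 + 43/35) - 11979) + 9928) = sqrt(((-27855 + 43/35) - 11979) + 9928) = sqrt((-974882/35 - 11979) + 9928) = sqrt(-1394147/35 + 9928) = sqrt(-1046667/35) = I*sqrt(36633345)/35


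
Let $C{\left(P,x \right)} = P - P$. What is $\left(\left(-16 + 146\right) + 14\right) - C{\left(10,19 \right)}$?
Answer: $144$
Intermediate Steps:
$C{\left(P,x \right)} = 0$
$\left(\left(-16 + 146\right) + 14\right) - C{\left(10,19 \right)} = \left(\left(-16 + 146\right) + 14\right) - 0 = \left(130 + 14\right) + 0 = 144 + 0 = 144$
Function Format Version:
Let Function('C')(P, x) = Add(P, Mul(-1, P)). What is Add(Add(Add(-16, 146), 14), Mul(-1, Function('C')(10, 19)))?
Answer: 144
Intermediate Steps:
Function('C')(P, x) = 0
Add(Add(Add(-16, 146), 14), Mul(-1, Function('C')(10, 19))) = Add(Add(Add(-16, 146), 14), Mul(-1, 0)) = Add(Add(130, 14), 0) = Add(144, 0) = 144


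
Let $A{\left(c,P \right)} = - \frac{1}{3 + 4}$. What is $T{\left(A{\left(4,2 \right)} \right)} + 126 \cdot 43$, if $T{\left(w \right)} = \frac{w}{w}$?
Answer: $5419$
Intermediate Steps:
$A{\left(c,P \right)} = - \frac{1}{7}$
$T{\left(w \right)} = 1$
$T{\left(A{\left(4,2 \right)} \right)} + 126 \cdot 43 = 1 + 126 \cdot 43 = 1 + 5418 = 5419$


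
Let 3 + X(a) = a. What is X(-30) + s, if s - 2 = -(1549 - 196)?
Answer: -1384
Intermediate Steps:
X(a) = -3 + a
s = -1351 (s = 2 - (1549 - 196) = 2 - 1*1353 = 2 - 1353 = -1351)
X(-30) + s = (-3 - 30) - 1351 = -33 - 1351 = -1384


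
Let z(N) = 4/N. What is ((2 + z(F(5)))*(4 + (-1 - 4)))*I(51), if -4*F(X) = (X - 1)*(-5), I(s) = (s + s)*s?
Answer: -72828/5 ≈ -14566.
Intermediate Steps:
I(s) = 2*s**2 (I(s) = (2*s)*s = 2*s**2)
F(X) = -5/4 + 5*X/4 (F(X) = -(X - 1)*(-5)/4 = -(-1 + X)*(-5)/4 = -(5 - 5*X)/4 = -5/4 + 5*X/4)
((2 + z(F(5)))*(4 + (-1 - 4)))*I(51) = ((2 + 4/(-5/4 + (5/4)*5))*(4 + (-1 - 4)))*(2*51**2) = ((2 + 4/(-5/4 + 25/4))*(4 - 5))*(2*2601) = ((2 + 4/5)*(-1))*5202 = ((14/5)*(-1))*5202 = -14/5*5202 = -72828/5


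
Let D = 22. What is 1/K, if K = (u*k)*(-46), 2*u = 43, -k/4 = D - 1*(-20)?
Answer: 1/166152 ≈ 6.0186e-6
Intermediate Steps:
k = -168 (k = -4*(22 - 1*(-20)) = -4*(22 + 20) = -4*42 = -168)
u = 43/2 (u = (1/2)*43 = 43/2 ≈ 21.500)
K = 166152 (K = ((43/2)*(-168))*(-46) = -3612*(-46) = 166152)
1/K = 1/166152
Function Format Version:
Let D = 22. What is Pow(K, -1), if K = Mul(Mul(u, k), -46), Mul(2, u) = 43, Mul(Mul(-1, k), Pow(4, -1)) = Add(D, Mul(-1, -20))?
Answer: Rational(1, 166152) ≈ 6.0186e-6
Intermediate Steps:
k = -168 (k = Mul(-4, Add(22, Mul(-1, -20))) = Mul(-4, Add(22, 20)) = Mul(-4, 42) = -168)
u = Rational(43, 2) (u = Mul(Rational(1, 2), 43) = Rational(43, 2) ≈ 21.500)
K = 166152 (K = Mul(Mul(Rational(43, 2), -168), -46) = Mul(-3612, -46) = 166152)
Pow(K, -1) = Pow(166152, -1) = Rational(1, 166152)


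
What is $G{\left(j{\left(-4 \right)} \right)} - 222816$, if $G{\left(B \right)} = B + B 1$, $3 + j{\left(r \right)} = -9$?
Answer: $-222840$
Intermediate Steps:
$j{\left(r \right)} = -12$ ($j{\left(r \right)} = -3 - 9 = -12$)
$G{\left(B \right)} = 2 B$ ($G{\left(B \right)} = B + B = 2 B$)
$G{\left(j{\left(-4 \right)} \right)} - 222816 = 2 \left(-12\right) - 222816 = -24 - 222816 = -222840$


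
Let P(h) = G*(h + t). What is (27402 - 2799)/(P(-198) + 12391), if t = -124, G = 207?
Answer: -24603/54263 ≈ -0.45340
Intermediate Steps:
P(h) = -25668 + 207*h (P(h) = 207*(h - 124) = 207*(-124 + h) = -25668 + 207*h)
(27402 - 2799)/(P(-198) + 12391) = (27402 - 2799)/((-25668 + 207*(-198)) + 12391) = 24603/((-25668 - 40986) + 12391) = 24603/(-66654 + 12391) = 24603/(-54263) = 24603*(-1/54263) = -24603/54263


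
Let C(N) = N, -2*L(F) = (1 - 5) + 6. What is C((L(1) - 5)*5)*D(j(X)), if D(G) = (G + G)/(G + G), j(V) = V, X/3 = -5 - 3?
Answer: -30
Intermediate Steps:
X = -24 (X = 3*(-5 - 3) = 3*(-8) = -24)
L(F) = -1 (L(F) = -((1 - 5) + 6)/2 = -(-4 + 6)/2 = -½*2 = -1)
D(G) = 1 (D(G) = (2*G)/((2*G)) = (2*G)*(1/(2*G)) = 1)
C((L(1) - 5)*5)*D(j(X)) = ((-1 - 5)*5)*1 = -6*5*1 = -30*1 = -30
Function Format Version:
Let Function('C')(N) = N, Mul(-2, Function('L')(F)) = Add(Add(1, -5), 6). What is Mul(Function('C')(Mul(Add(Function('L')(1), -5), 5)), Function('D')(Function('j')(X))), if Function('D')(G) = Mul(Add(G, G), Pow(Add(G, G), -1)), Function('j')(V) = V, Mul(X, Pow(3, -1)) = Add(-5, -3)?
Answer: -30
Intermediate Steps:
X = -24 (X = Mul(3, Add(-5, -3)) = Mul(3, -8) = -24)
Function('L')(F) = -1 (Function('L')(F) = Mul(Rational(-1, 2), Add(Add(1, -5), 6)) = Mul(Rational(-1, 2), Add(-4, 6)) = Mul(Rational(-1, 2), 2) = -1)
Function('D')(G) = 1 (Function('D')(G) = Mul(Mul(2, G), Pow(Mul(2, G), -1)) = Mul(Mul(2, G), Mul(Rational(1, 2), Pow(G, -1))) = 1)
Mul(Function('C')(Mul(Add(Function('L')(1), -5), 5)), Function('D')(Function('j')(X))) = Mul(Mul(Add(-1, -5), 5), 1) = Mul(Mul(-6, 5), 1) = Mul(-30, 1) = -30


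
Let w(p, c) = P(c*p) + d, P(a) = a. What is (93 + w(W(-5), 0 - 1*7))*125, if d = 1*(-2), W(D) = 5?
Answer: 7000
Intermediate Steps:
d = -2
w(p, c) = -2 + c*p (w(p, c) = c*p - 2 = -2 + c*p)
(93 + w(W(-5), 0 - 1*7))*125 = (93 + (-2 + (0 - 1*7)*5))*125 = (93 + (-2 + (0 - 7)*5))*125 = (93 + (-2 - 7*5))*125 = (93 + (-2 - 35))*125 = (93 - 37)*125 = 56*125 = 7000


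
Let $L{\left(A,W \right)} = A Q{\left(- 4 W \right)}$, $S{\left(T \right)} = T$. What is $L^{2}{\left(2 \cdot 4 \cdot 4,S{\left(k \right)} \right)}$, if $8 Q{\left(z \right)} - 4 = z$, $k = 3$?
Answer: $1024$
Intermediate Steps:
$Q{\left(z \right)} = \frac{1}{2} + \frac{z}{8}$
$L{\left(A,W \right)} = A \left(\frac{1}{2} - \frac{W}{2}\right)$ ($L{\left(A,W \right)} = A \left(\frac{1}{2} + \frac{\left(-4\right) W}{8}\right) = A \left(\frac{1}{2} - \frac{W}{2}\right)$)
$L^{2}{\left(2 \cdot 4 \cdot 4,S{\left(k \right)} \right)} = \left(\frac{2 \cdot 4 \cdot 4 \left(1 - 3\right)}{2}\right)^{2} = \left(\frac{8 \cdot 4 \left(1 - 3\right)}{2}\right)^{2} = \left(\frac{1}{2} \cdot 32 \left(-2\right)\right)^{2} = \left(-32\right)^{2} = 1024$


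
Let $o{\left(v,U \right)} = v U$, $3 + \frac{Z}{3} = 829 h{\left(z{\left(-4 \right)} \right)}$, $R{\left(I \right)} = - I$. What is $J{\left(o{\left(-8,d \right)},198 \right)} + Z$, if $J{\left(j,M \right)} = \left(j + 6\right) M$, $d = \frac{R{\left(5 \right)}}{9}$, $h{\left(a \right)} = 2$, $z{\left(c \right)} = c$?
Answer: $7033$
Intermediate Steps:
$Z = 4965$ ($Z = -9 + 3 \cdot 829 \cdot 2 = -9 + 3 \cdot 1658 = -9 + 4974 = 4965$)
$d = - \frac{5}{9}$ ($d = \frac{\left(-1\right) 5}{9} = \left(-5\right) \frac{1}{9} = - \frac{5}{9} \approx -0.55556$)
$o{\left(v,U \right)} = U v$
$J{\left(j,M \right)} = M \left(6 + j\right)$ ($J{\left(j,M \right)} = \left(6 + j\right) M = M \left(6 + j\right)$)
$J{\left(o{\left(-8,d \right)},198 \right)} + Z = 198 \left(6 - - \frac{40}{9}\right) + 4965 = 198 \left(6 + \frac{40}{9}\right) + 4965 = 198 \cdot \frac{94}{9} + 4965 = 2068 + 4965 = 7033$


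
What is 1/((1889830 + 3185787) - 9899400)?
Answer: -1/4823783 ≈ -2.0731e-7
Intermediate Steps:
1/((1889830 + 3185787) - 9899400) = 1/(5075617 - 9899400) = 1/(-4823783) = -1/4823783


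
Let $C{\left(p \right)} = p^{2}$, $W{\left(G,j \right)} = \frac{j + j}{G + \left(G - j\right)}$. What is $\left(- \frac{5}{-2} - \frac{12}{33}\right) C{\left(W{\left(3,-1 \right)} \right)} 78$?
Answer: $\frac{7332}{539} \approx 13.603$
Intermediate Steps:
$W{\left(G,j \right)} = \frac{2 j}{- j + 2 G}$
$\left(- \frac{5}{-2} - \frac{12}{33}\right) C{\left(W{\left(3,-1 \right)} \right)} 78 = \left(- \frac{5}{-2} - \frac{12}{33}\right) \left(2 \left(-1\right) \frac{1}{\left(-1\right) \left(-1\right) + 2 \cdot 3}\right)^{2} \cdot 78 = \left(\left(-5\right) \left(- \frac{1}{2}\right) - \frac{4}{11}\right) \left(2 \left(-1\right) \frac{1}{1 + 6}\right)^{2} \cdot 78 = \left(\frac{5}{2} - \frac{4}{11}\right) \left(2 \left(-1\right) \frac{1}{7}\right)^{2} \cdot 78 = \frac{47 \left(2 \left(-1\right) \frac{1}{7}\right)^{2}}{22} \cdot 78 = \frac{47 \left(- \frac{2}{7}\right)^{2}}{22} \cdot 78 = \frac{47}{22} \cdot \frac{4}{49} \cdot 78 = \frac{94}{539} \cdot 78 = \frac{7332}{539}$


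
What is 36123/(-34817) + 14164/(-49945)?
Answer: -2297311223/1738935065 ≈ -1.3211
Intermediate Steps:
36123/(-34817) + 14164/(-49945) = 36123*(-1/34817) + 14164*(-1/49945) = -36123/34817 - 14164/49945 = -2297311223/1738935065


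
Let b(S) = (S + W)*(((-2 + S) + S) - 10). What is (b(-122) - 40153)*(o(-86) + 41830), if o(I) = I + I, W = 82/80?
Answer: -1912810386/5 ≈ -3.8256e+8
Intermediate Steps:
W = 41/40 (W = 82*(1/80) = 41/40 ≈ 1.0250)
o(I) = 2*I
b(S) = (-12 + 2*S)*(41/40 + S) (b(S) = (S + 41/40)*(((-2 + S) + S) - 10) = (41/40 + S)*((-2 + 2*S) - 10) = (41/40 + S)*(-12 + 2*S) = (-12 + 2*S)*(41/40 + S))
(b(-122) - 40153)*(o(-86) + 41830) = ((-123/10 + 2*(-122)² - 199/20*(-122)) - 40153)*(2*(-86) + 41830) = ((-123/10 + 2*14884 + 12139/10) - 40153)*(-172 + 41830) = ((-123/10 + 29768 + 12139/10) - 40153)*41658 = (154848/5 - 40153)*41658 = -45917/5*41658 = -1912810386/5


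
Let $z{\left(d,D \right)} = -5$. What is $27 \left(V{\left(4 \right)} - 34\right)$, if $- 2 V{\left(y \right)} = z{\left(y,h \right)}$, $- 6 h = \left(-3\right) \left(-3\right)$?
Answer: $- \frac{1701}{2} \approx -850.5$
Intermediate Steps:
$h = - \frac{3}{2}$ ($h = - \frac{\left(-3\right) \left(-3\right)}{6} = \left(- \frac{1}{6}\right) 9 = - \frac{3}{2} \approx -1.5$)
$V{\left(y \right)} = \frac{5}{2}$ ($V{\left(y \right)} = \left(- \frac{1}{2}\right) \left(-5\right) = \frac{5}{2}$)
$27 \left(V{\left(4 \right)} - 34\right) = 27 \left(\frac{5}{2} - 34\right) = 27 \left(- \frac{63}{2}\right) = - \frac{1701}{2}$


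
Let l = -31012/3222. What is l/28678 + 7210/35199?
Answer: 18475448027/90344604519 ≈ 0.20450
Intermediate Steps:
l = -15506/1611 (l = -31012*1/3222 = -15506/1611 ≈ -9.6251)
l/28678 + 7210/35199 = -15506/1611/28678 + 7210/35199 = -15506/1611*1/28678 + 7210*(1/35199) = -7753/23100129 + 7210/35199 = 18475448027/90344604519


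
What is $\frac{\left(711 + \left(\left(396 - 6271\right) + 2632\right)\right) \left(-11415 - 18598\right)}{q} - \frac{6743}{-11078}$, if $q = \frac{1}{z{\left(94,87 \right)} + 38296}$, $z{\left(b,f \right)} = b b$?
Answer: $\frac{39678051739157879}{11078} \approx 3.5817 \cdot 10^{12}$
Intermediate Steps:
$z{\left(b,f \right)} = b^{2}$
$q = \frac{1}{47132}$ ($q = \frac{1}{94^{2} + 38296} = \frac{1}{8836 + 38296} = \frac{1}{47132} \approx 2.1217 \cdot 10^{-5}$)
$\frac{\left(711 + \left(\left(396 - 6271\right) + 2632\right)\right) \left(-11415 - 18598\right)}{q} - \frac{6743}{-11078} = \left(711 + \left(\left(396 - 6271\right) + 2632\right)\right) \left(-11415 - 18598\right) \frac{1}{\frac{1}{47132}} - \frac{6743}{-11078} = \left(711 + \left(-5875 + 2632\right)\right) \left(-30013\right) 47132 - - \frac{6743}{11078} = \left(711 - 3243\right) \left(-30013\right) 47132 + \frac{6743}{11078} = \left(-2532\right) \left(-30013\right) 47132 + \frac{6743}{11078} = 75992916 \cdot 47132 + \frac{6743}{11078} = 3581698116912 + \frac{6743}{11078} = \frac{39678051739157879}{11078}$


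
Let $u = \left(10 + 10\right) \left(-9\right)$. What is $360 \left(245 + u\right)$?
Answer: $23400$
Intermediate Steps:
$u = -180$ ($u = 20 \left(-9\right) = -180$)
$360 \left(245 + u\right) = 360 \left(245 - 180\right) = 360 \cdot 65 = 23400$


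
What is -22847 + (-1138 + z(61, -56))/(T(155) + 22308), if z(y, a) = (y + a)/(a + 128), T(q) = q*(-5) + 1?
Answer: -35423167387/1550448 ≈ -22847.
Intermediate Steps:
T(q) = 1 - 5*q (T(q) = -5*q + 1 = 1 - 5*q)
z(y, a) = (a + y)/(128 + a)
-22847 + (-1138 + z(61, -56))/(T(155) + 22308) = -22847 + (-1138 + (-56 + 61)/(128 - 56))/((1 - 5*155) + 22308) = -22847 + (-1138 + 5/72)/((1 - 775) + 22308) = -22847 + (-1138 + (1/72)*5)/(-774 + 22308) = -22847 + (-1138 + 5/72)/21534 = -22847 - 81931/72*1/21534 = -22847 - 81931/1550448 = -35423167387/1550448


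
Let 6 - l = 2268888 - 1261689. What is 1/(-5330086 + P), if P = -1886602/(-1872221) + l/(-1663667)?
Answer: -3114752294407/16601892573521253815 ≈ -1.8761e-7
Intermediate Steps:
l = -1007193 (l = 6 - (2268888 - 1261689) = 6 - 1*1007199 = 6 - 1007199 = -1007193)
P = 5024365375187/3114752294407 (P = -1886602/(-1872221) - 1007193/(-1663667) = -1886602*(-1/1872221) - 1007193*(-1/1663667) = 1886602/1872221 + 1007193/1663667 = 5024365375187/3114752294407 ≈ 1.6131)
1/(-5330086 + P) = 1/(-5330086 + 5024365375187/3114752294407) = 1/(-16601892573521253815/3114752294407) = -3114752294407/16601892573521253815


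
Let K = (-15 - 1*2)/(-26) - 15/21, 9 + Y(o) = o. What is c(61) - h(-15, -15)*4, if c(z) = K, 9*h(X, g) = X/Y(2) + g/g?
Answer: -341/234 ≈ -1.4573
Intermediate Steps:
Y(o) = -9 + o
h(X, g) = ⅑ - X/63 (h(X, g) = (X/(-9 + 2) + g/g)/9 = (X/(-7) + 1)/9 = (X*(-⅐) + 1)/9 = (-X/7 + 1)/9 = (1 - X/7)/9 = ⅑ - X/63)
K = -11/182 (K = (-15 - 2)*(-1/26) - 15*1/21 = -17*(-1/26) - 5/7 = 17/26 - 5/7 = -11/182 ≈ -0.060440)
c(z) = -11/182
c(61) - h(-15, -15)*4 = -11/182 - (⅑ - 1/63*(-15))*4 = -11/182 - (⅑ + 5/21)*4 = -11/182 - 22*4/63 = -11/182 - 1*88/63 = -11/182 - 88/63 = -341/234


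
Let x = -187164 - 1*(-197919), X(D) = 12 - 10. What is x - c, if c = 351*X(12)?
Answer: 10053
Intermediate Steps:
X(D) = 2
x = 10755 (x = -187164 + 197919 = 10755)
c = 702 (c = 351*2 = 702)
x - c = 10755 - 1*702 = 10755 - 702 = 10053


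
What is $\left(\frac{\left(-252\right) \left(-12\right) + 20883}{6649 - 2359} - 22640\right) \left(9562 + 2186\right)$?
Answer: $- \frac{1329546258}{5} \approx -2.6591 \cdot 10^{8}$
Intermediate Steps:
$\left(\frac{\left(-252\right) \left(-12\right) + 20883}{6649 - 2359} - 22640\right) \left(9562 + 2186\right) = \left(\frac{3024 + 20883}{4290} - 22640\right) 11748 = \left(23907 \cdot \frac{1}{4290} - 22640\right) 11748 = \left(\frac{613}{110} - 22640\right) 11748 = \left(- \frac{2489787}{110}\right) 11748 = - \frac{1329546258}{5}$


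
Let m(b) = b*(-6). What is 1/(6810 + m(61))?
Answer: 1/6444 ≈ 0.00015518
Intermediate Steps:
m(b) = -6*b
1/(6810 + m(61)) = 1/(6810 - 6*61) = 1/(6810 - 366) = 1/6444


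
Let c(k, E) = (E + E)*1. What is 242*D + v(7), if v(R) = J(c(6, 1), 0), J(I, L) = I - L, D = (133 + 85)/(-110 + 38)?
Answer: -13153/18 ≈ -730.72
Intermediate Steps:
c(k, E) = 2*E (c(k, E) = (2*E)*1 = 2*E)
D = -109/36 (D = 218/(-72) = 218*(-1/72) = -109/36 ≈ -3.0278)
v(R) = 2 (v(R) = 2*1 - 1*0 = 2 + 0 = 2)
242*D + v(7) = 242*(-109/36) + 2 = -13189/18 + 2 = -13153/18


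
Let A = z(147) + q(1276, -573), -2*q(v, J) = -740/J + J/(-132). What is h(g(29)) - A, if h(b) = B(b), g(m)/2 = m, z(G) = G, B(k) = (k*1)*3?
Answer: 1503451/50424 ≈ 29.816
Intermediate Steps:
B(k) = 3*k (B(k) = k*3 = 3*k)
q(v, J) = 370/J + J/264 (q(v, J) = -(-740/J + J/(-132))/2 = -(-740/J + J*(-1/132))/2 = -(-740/J - J/132)/2 = 370/J + J/264)
g(m) = 2*m
h(b) = 3*b
A = 7270325/50424 (A = 147 + (370/(-573) + (1/264)*(-573)) = 147 + (370*(-1/573) - 191/88) = 147 + (-370/573 - 191/88) = 147 - 142003/50424 = 7270325/50424 ≈ 144.18)
h(g(29)) - A = 3*(2*29) - 1*7270325/50424 = 3*58 - 7270325/50424 = 174 - 7270325/50424 = 1503451/50424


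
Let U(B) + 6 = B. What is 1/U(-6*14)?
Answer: -1/90 ≈ -0.011111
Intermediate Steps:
U(B) = -6 + B
1/U(-6*14) = 1/(-6 - 6*14) = 1/(-6 - 84) = 1/(-90) = -1/90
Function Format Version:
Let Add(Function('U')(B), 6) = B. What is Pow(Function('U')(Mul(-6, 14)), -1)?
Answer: Rational(-1, 90) ≈ -0.011111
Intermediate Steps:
Function('U')(B) = Add(-6, B)
Pow(Function('U')(Mul(-6, 14)), -1) = Pow(Add(-6, Mul(-6, 14)), -1) = Pow(Add(-6, -84), -1) = Pow(-90, -1) = Rational(-1, 90)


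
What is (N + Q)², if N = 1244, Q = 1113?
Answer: 5555449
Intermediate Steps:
(N + Q)² = (1244 + 1113)² = 2357² = 5555449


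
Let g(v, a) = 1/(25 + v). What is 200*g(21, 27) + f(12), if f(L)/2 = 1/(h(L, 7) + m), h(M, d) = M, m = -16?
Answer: 177/46 ≈ 3.8478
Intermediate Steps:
f(L) = 2/(-16 + L) (f(L) = 2/(L - 16) = 2/(-16 + L))
200*g(21, 27) + f(12) = 200/(25 + 21) + 2/(-16 + 12) = 200/46 + 2/(-4) = 200*(1/46) + 2*(-¼) = 100/23 - ½ = 177/46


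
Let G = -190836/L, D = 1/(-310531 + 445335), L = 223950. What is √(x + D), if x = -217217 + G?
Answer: I*√54992150835192967716807/503155930 ≈ 466.07*I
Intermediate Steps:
D = 1/134804 ≈ 7.4182e-6
G = -31806/37325 (G = -190836/223950 = -190836*1/223950 = -31806/37325 ≈ -0.85214)
x = -8107656331/37325 (x = -217217 - 31806/37325 = -8107656331/37325 ≈ -2.1722e+5)
√(x + D) = √(-8107656331/37325 + 1/134804) = √(-1092944504006799/5031559300) = I*√54992150835192967716807/503155930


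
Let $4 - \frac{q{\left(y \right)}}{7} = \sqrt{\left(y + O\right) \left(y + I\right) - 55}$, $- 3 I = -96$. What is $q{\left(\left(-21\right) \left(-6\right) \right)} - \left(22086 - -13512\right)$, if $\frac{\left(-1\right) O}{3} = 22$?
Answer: $-35570 - 35 \sqrt{377} \approx -36250.0$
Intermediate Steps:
$I = 32$ ($I = \left(- \frac{1}{3}\right) \left(-96\right) = 32$)
$O = -66$ ($O = \left(-3\right) 22 = -66$)
$q{\left(y \right)} = 28 - 7 \sqrt{-55 + \left(-66 + y\right) \left(32 + y\right)}$ ($q{\left(y \right)} = 28 - 7 \sqrt{\left(y - 66\right) \left(y + 32\right) - 55} = 28 - 7 \sqrt{\left(-66 + y\right) \left(32 + y\right) - 55} = 28 - 7 \sqrt{-55 + \left(-66 + y\right) \left(32 + y\right)}$)
$q{\left(\left(-21\right) \left(-6\right) \right)} - \left(22086 - -13512\right) = \left(28 - 7 \sqrt{-2167 + \left(\left(-21\right) \left(-6\right)\right)^{2} - 34 \left(\left(-21\right) \left(-6\right)\right)}\right) - \left(22086 - -13512\right) = \left(28 - 7 \sqrt{-2167 + 126^{2} - 4284}\right) - \left(22086 + 13512\right) = \left(28 - 7 \sqrt{-2167 + 15876 - 4284}\right) - 35598 = \left(28 - 7 \sqrt{9425}\right) - 35598 = \left(28 - 7 \cdot 5 \sqrt{377}\right) - 35598 = \left(28 - 35 \sqrt{377}\right) - 35598 = -35570 - 35 \sqrt{377}$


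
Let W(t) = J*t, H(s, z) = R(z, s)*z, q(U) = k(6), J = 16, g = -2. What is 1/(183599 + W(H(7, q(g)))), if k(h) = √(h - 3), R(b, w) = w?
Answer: 183599/33708555169 - 112*√3/33708555169 ≈ 5.4409e-6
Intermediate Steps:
k(h) = √(-3 + h)
q(U) = √3 (q(U) = √(-3 + 6) = √3)
H(s, z) = s*z
W(t) = 16*t
1/(183599 + W(H(7, q(g)))) = 1/(183599 + 16*(7*√3)) = 1/(183599 + 112*√3)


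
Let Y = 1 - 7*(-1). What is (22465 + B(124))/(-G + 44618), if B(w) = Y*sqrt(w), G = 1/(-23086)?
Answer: 518626990/1030051149 + 369376*sqrt(31)/1030051149 ≈ 0.50549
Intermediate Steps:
G = -1/23086 ≈ -4.3316e-5
Y = 8 (Y = 1 + 7 = 8)
B(w) = 8*sqrt(w)
(22465 + B(124))/(-G + 44618) = (22465 + 8*sqrt(124))/(-1*(-1/23086) + 44618) = (22465 + 8*(2*sqrt(31)))/(1/23086 + 44618) = (22465 + 16*sqrt(31))/(1030051149/23086) = (22465 + 16*sqrt(31))*(23086/1030051149) = 518626990/1030051149 + 369376*sqrt(31)/1030051149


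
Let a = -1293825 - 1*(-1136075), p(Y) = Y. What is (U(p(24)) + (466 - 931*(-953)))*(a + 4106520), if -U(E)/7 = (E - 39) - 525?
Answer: 3520285018530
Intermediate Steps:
a = -157750 (a = -1293825 + 1136075 = -157750)
U(E) = 3948 - 7*E (U(E) = -7*((E - 39) - 525) = -7*((-39 + E) - 525) = -7*(-564 + E) = 3948 - 7*E)
(U(p(24)) + (466 - 931*(-953)))*(a + 4106520) = ((3948 - 7*24) + (466 - 931*(-953)))*(-157750 + 4106520) = ((3948 - 168) + (466 + 887243))*3948770 = (3780 + 887709)*3948770 = 891489*3948770 = 3520285018530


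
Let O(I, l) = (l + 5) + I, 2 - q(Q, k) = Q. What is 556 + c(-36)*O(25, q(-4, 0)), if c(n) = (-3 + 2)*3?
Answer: 448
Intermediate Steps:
q(Q, k) = 2 - Q
c(n) = -3 (c(n) = -1*3 = -3)
O(I, l) = 5 + I + l (O(I, l) = (5 + l) + I = 5 + I + l)
556 + c(-36)*O(25, q(-4, 0)) = 556 - 3*(5 + 25 + (2 - 1*(-4))) = 556 - 3*(5 + 25 + (2 + 4)) = 556 - 3*(5 + 25 + 6) = 556 - 3*36 = 556 - 108 = 448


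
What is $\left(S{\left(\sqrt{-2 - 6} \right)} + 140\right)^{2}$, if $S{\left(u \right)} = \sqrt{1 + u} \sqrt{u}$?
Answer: $\left(140 + 2^{\frac{3}{4}} \sqrt{i} \sqrt{1 + 2 i \sqrt{2}}\right)^{2} \approx 19730.0 + 806.71 i$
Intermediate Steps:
$S{\left(u \right)} = \sqrt{u} \sqrt{1 + u}$
$\left(S{\left(\sqrt{-2 - 6} \right)} + 140\right)^{2} = \left(\sqrt{\sqrt{-2 - 6}} \sqrt{1 + \sqrt{-2 - 6}} + 140\right)^{2} = \left(\sqrt{\sqrt{-8}} \sqrt{1 + \sqrt{-8}} + 140\right)^{2} = \left(\sqrt{2 i \sqrt{2}} \sqrt{1 + 2 i \sqrt{2}} + 140\right)^{2} = \left(2^{\frac{3}{4}} \sqrt{i} \sqrt{1 + 2 i \sqrt{2}} + 140\right)^{2} = \left(140 + 2^{\frac{3}{4}} \sqrt{i} \sqrt{1 + 2 i \sqrt{2}}\right)^{2}$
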